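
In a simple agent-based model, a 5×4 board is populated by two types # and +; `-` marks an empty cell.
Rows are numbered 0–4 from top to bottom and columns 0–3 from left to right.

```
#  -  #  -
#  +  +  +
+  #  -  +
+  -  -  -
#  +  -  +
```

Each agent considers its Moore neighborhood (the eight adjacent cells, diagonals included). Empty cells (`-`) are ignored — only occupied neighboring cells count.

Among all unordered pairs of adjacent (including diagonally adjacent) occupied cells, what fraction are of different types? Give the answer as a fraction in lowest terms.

4/7

Scan each occupied cell's neighbors to the right and below (and the two forward diagonals) so each pair is counted once.
Row 0: #(0,0)–#(1,0)= #(0,0)–+(1,1)≠ #(0,2)–+(1,2)≠ #(0,2)–+(1,3)≠ #(0,2)–+(1,1)≠  → 4/5 unlike.
Row 1: #(1,0)–+(1,1)≠ #(1,0)–+(2,0)≠ #(1,0)–#(2,1)= +(1,1)–+(1,2)= +(1,1)–#(2,1)≠ +(1,1)–+(2,0)= +(1,2)–+(1,3)= +(1,2)–+(2,3)= +(1,2)–#(2,1)≠ +(1,3)–+(2,3)=  → 4/10 unlike.
Row 2: +(2,0)–#(2,1)≠ +(2,0)–+(3,0)= #(2,1)–+(3,0)≠  → 2/3 unlike.
Row 3: +(3,0)–#(4,0)≠ +(3,0)–+(4,1)=  → 1/2 unlike.
Row 4: #(4,0)–+(4,1)≠  → 1/1 unlike.
Total adjacent occupied pairs: 21; unlike-type pairs: 12.
12/21 reduces to 4/7.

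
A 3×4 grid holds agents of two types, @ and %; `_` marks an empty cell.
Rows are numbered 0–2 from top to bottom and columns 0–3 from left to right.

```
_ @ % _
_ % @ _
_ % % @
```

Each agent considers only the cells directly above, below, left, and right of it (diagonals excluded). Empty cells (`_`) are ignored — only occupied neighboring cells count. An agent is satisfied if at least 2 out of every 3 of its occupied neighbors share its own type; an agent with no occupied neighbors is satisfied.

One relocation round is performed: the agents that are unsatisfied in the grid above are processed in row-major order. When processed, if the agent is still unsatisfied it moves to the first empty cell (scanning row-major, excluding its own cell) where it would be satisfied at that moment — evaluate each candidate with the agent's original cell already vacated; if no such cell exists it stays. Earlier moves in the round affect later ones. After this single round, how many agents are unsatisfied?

0

Initially unsatisfied (in order): (0,1), (0,2), (1,1), (1,2), (2,2), (2,3).
  (0,1) → (0,0).
  (0,2) → (0,3).
  (1,1) → (2,0).
  (1,2) → (0,1).
  (2,2) → (1,2).
  (2,3): now satisfied by earlier moves; stays.
Resulting grid:
@ @ _ %
_ _ % _
% % _ @
All satisfied now.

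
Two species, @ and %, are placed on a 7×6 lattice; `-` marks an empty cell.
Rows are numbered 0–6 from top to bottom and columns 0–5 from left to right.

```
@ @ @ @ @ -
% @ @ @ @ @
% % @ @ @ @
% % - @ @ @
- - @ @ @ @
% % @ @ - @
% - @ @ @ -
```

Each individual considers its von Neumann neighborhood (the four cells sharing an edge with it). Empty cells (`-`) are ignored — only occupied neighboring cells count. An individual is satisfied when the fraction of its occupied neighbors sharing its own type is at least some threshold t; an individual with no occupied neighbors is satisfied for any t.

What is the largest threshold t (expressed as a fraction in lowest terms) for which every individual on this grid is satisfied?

(0,0)@ 1/2
(0,1)@ 3/3
(0,2)@ 3/3
(0,3)@ 3/3
(0,4)@ 2/2
(1,0)% 1/3
(1,1)@ 2/4
(1,2)@ 4/4
(1,3)@ 4/4
(1,4)@ 4/4
(1,5)@ 2/2
(2,0)% 3/3
(2,1)% 2/4
(2,2)@ 2/3
(2,3)@ 4/4
(2,4)@ 4/4
(2,5)@ 3/3
(3,0)% 2/2
(3,1)% 2/2
(3,3)@ 3/3
(3,4)@ 4/4
(3,5)@ 3/3
(4,2)@ 2/2
(4,3)@ 4/4
(4,4)@ 3/3
(4,5)@ 3/3
(5,0)% 2/2
(5,1)% 1/2
(5,2)@ 3/4
(5,3)@ 3/3
(5,5)@ 1/1
(6,0)% 1/1
(6,2)@ 2/2
(6,3)@ 3/3
(6,4)@ 1/1
The smallest same-type fraction is 1/3 at (1,0), which reduces to 1/3. Any threshold above that leaves this individual unsatisfied.

1/3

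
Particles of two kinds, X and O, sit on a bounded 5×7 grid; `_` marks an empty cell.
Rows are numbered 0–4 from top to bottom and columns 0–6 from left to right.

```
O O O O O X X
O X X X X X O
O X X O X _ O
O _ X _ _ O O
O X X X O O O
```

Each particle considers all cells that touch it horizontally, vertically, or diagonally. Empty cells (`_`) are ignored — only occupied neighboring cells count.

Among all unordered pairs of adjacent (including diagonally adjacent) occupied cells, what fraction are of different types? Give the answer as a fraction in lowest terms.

8/19

Scan each occupied cell's neighbors to the right and below (and the two forward diagonals) so each pair is counted once.
Row 0: O(0,0)–O(0,1)= O(0,0)–O(1,0)= O(0,0)–X(1,1)≠ O(0,1)–O(0,2)= O(0,1)–X(1,1)≠ O(0,1)–X(1,2)≠ O(0,1)–O(1,0)= O(0,2)–O(0,3)= O(0,2)–X(1,2)≠ O(0,2)–X(1,3)≠ O(0,2)–X(1,1)≠ O(0,3)–O(0,4)= O(0,3)–X(1,3)≠ O(0,3)–X(1,4)≠ O(0,3)–X(1,2)≠ O(0,4)–X(0,5)≠ O(0,4)–X(1,4)≠ O(0,4)–X(1,5)≠ O(0,4)–X(1,3)≠ X(0,5)–X(0,6)= X(0,5)–X(1,5)= X(0,5)–O(1,6)≠ X(0,5)–X(1,4)= X(0,6)–O(1,6)≠ X(0,6)–X(1,5)=  → 15/25 unlike.
Row 1: O(1,0)–X(1,1)≠ O(1,0)–O(2,0)= O(1,0)–X(2,1)≠ X(1,1)–X(1,2)= X(1,1)–X(2,1)= X(1,1)–X(2,2)= X(1,1)–O(2,0)≠ X(1,2)–X(1,3)= X(1,2)–X(2,2)= X(1,2)–O(2,3)≠ X(1,2)–X(2,1)= X(1,3)–X(1,4)= X(1,3)–O(2,3)≠ X(1,3)–X(2,4)= X(1,3)–X(2,2)= X(1,4)–X(1,5)= X(1,4)–X(2,4)= X(1,4)–O(2,3)≠ X(1,5)–O(1,6)≠ X(1,5)–O(2,6)≠ X(1,5)–X(2,4)= O(1,6)–O(2,6)=  → 8/22 unlike.
Row 2: O(2,0)–X(2,1)≠ O(2,0)–O(3,0)= X(2,1)–X(2,2)= X(2,1)–X(3,2)= X(2,1)–O(3,0)≠ X(2,2)–O(2,3)≠ X(2,2)–X(3,2)= O(2,3)–X(2,4)≠ O(2,3)–X(3,2)≠ X(2,4)–O(3,5)≠ O(2,6)–O(3,6)= O(2,6)–O(3,5)=  → 6/12 unlike.
Row 3: O(3,0)–O(4,0)= O(3,0)–X(4,1)≠ X(3,2)–X(4,2)= X(3,2)–X(4,3)= X(3,2)–X(4,1)= O(3,5)–O(3,6)= O(3,5)–O(4,5)= O(3,5)–O(4,6)= O(3,5)–O(4,4)= O(3,6)–O(4,6)= O(3,6)–O(4,5)=  → 1/11 unlike.
Row 4: O(4,0)–X(4,1)≠ X(4,1)–X(4,2)= X(4,2)–X(4,3)= X(4,3)–O(4,4)≠ O(4,4)–O(4,5)= O(4,5)–O(4,6)=  → 2/6 unlike.
Total adjacent occupied pairs: 76; unlike-type pairs: 32.
32/76 reduces to 8/19.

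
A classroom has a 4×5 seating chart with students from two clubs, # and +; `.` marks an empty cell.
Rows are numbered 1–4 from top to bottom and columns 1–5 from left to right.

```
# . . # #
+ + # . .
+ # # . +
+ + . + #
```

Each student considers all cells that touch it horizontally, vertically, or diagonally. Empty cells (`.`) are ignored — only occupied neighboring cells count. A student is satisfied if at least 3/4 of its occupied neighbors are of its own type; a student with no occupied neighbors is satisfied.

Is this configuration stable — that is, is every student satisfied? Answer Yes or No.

(1,1)# 0/2 not
(1,4)# 2/2 satisfied
(1,5)# 1/1 satisfied
(2,1)+ 2/4 not
(2,2)+ 2/6 not
(2,3)# 3/4 satisfied
(3,1)+ 4/5 satisfied
(3,2)# 2/7 not
(3,3)# 2/5 not
(3,5)+ 1/2 not
(4,1)+ 2/3 not
(4,2)+ 2/4 not
(4,4)+ 1/3 not
(4,5)# 0/2 not
For instance (1,1) has only 0/2 same-type neighbors, below 3/4.

No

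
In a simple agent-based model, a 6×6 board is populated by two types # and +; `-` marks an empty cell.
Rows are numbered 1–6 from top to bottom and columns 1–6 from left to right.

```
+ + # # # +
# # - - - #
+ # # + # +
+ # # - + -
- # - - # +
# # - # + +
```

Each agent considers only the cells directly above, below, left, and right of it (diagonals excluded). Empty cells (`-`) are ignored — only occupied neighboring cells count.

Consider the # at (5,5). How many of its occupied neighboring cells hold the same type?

0

Occupied neighbors of (5,5): (4,5)=+, (6,5)=+, (5,6)=+.
Same type (#): 0 of 3.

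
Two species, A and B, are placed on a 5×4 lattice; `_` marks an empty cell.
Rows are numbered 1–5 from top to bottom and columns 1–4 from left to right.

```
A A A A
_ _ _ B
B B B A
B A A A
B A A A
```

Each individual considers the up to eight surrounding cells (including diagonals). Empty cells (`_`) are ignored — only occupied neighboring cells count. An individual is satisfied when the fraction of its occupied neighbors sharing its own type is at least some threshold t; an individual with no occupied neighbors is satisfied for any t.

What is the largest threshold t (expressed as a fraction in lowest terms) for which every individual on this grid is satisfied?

Row 1: (1,1)A 1/1 · (1,2)A 2/2 · (1,3)A 2/3 · (1,4)A 1/2
Row 2: (2,4)B 1/4
Row 3: (3,1)B 2/3 · (3,2)B 3/5 · (3,3)B 2/6 · (3,4)A 2/4
Row 4: (4,1)B 3/5 · (4,2)A 3/8 · (4,3)A 6/8 · (4,4)A 4/5
Row 5: (5,1)B 1/3 · (5,2)A 3/5 · (5,3)A 5/5 · (5,4)A 3/3
The smallest same-type fraction is 1/4 at (2,4), which reduces to 1/4. Any threshold above that leaves this individual unsatisfied.

1/4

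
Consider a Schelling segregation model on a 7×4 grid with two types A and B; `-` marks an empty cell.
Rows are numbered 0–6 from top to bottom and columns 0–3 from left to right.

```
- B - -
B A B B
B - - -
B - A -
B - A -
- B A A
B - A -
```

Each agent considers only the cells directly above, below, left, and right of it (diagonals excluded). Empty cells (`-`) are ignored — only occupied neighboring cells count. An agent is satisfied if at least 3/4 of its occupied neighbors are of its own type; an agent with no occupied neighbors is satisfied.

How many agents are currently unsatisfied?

5

Row 0: (0,1)B 0/1 not
Row 1: (1,0)B 1/2 not · (1,1)A 0/3 not · (1,2)B 1/2 not · (1,3)B 1/1 satisfied
Row 2: (2,0)B 2/2 satisfied
Row 3: (3,0)B 2/2 satisfied · (3,2)A 1/1 satisfied
Row 4: (4,0)B 1/1 satisfied · (4,2)A 2/2 satisfied
Row 5: (5,1)B 0/1 not · (5,2)A 3/4 satisfied · (5,3)A 1/1 satisfied
Row 6: (6,0)B 0/0 satisfied · (6,2)A 1/1 satisfied
Unsatisfied: (0,1), (1,0), (1,1), (1,2), (5,1) — 5 in total.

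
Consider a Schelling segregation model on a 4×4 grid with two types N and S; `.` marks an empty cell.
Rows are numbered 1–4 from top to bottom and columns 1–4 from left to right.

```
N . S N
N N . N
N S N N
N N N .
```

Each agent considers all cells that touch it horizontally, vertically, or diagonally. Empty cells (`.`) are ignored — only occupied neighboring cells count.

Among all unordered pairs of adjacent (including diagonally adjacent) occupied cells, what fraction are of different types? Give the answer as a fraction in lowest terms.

10/27

Scan each occupied cell's neighbors to the right and below (and the two forward diagonals) so each pair is counted once.
Row 1: N(1,1)–N(2,1)= N(1,1)–N(2,2)= S(1,3)–N(1,4)≠ S(1,3)–N(2,4)≠ S(1,3)–N(2,2)≠ N(1,4)–N(2,4)=  → 3/6 unlike.
Row 2: N(2,1)–N(2,2)= N(2,1)–N(3,1)= N(2,1)–S(3,2)≠ N(2,2)–S(3,2)≠ N(2,2)–N(3,3)= N(2,2)–N(3,1)= N(2,4)–N(3,4)= N(2,4)–N(3,3)=  → 2/8 unlike.
Row 3: N(3,1)–S(3,2)≠ N(3,1)–N(4,1)= N(3,1)–N(4,2)= S(3,2)–N(3,3)≠ S(3,2)–N(4,2)≠ S(3,2)–N(4,3)≠ S(3,2)–N(4,1)≠ N(3,3)–N(3,4)= N(3,3)–N(4,3)= N(3,3)–N(4,2)= N(3,4)–N(4,3)=  → 5/11 unlike.
Row 4: N(4,1)–N(4,2)= N(4,2)–N(4,3)=  → 0/2 unlike.
Total adjacent occupied pairs: 27; unlike-type pairs: 10.
10/27 is already in lowest terms.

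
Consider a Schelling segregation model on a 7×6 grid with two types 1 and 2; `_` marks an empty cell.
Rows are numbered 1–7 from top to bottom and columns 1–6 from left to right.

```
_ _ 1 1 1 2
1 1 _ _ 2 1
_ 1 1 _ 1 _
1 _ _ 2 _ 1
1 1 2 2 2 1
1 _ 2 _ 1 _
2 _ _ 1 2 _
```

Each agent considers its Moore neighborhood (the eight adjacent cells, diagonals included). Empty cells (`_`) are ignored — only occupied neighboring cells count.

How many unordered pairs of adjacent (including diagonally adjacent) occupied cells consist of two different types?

18

Scan each occupied cell's neighbors to the right and below (and the two forward diagonals) so each pair is counted once.
Row 1: 1(1,3)–1(1,4)= 1(1,3)–1(2,2)= 1(1,4)–1(1,5)= 1(1,4)–2(2,5)≠ 1(1,5)–2(1,6)≠ 1(1,5)–2(2,5)≠ 1(1,5)–1(2,6)= 2(1,6)–1(2,6)≠ 2(1,6)–2(2,5)=  → 4/9 unlike.
Row 2: 1(2,1)–1(2,2)= 1(2,1)–1(3,2)= 1(2,2)–1(3,2)= 1(2,2)–1(3,3)= 2(2,5)–1(2,6)≠ 2(2,5)–1(3,5)≠ 1(2,6)–1(3,5)=  → 2/7 unlike.
Row 3: 1(3,2)–1(3,3)= 1(3,2)–1(4,1)= 1(3,3)–2(4,4)≠ 1(3,5)–1(4,6)= 1(3,5)–2(4,4)≠  → 2/5 unlike.
Row 4: 1(4,1)–1(5,1)= 1(4,1)–1(5,2)= 2(4,4)–2(5,4)= 2(4,4)–2(5,5)= 2(4,4)–2(5,3)= 1(4,6)–1(5,6)= 1(4,6)–2(5,5)≠  → 1/7 unlike.
Row 5: 1(5,1)–1(5,2)= 1(5,1)–1(6,1)= 1(5,2)–2(5,3)≠ 1(5,2)–2(6,3)≠ 1(5,2)–1(6,1)= 2(5,3)–2(5,4)= 2(5,3)–2(6,3)= 2(5,4)–2(5,5)= 2(5,4)–1(6,5)≠ 2(5,4)–2(6,3)= 2(5,5)–1(5,6)≠ 2(5,5)–1(6,5)≠ 1(5,6)–1(6,5)=  → 5/13 unlike.
Row 6: 1(6,1)–2(7,1)≠ 2(6,3)–1(7,4)≠ 1(6,5)–2(7,5)≠ 1(6,5)–1(7,4)=  → 3/4 unlike.
Row 7: 1(7,4)–2(7,5)≠  → 1/1 unlike.
Total adjacent occupied pairs: 46; unlike-type pairs: 18.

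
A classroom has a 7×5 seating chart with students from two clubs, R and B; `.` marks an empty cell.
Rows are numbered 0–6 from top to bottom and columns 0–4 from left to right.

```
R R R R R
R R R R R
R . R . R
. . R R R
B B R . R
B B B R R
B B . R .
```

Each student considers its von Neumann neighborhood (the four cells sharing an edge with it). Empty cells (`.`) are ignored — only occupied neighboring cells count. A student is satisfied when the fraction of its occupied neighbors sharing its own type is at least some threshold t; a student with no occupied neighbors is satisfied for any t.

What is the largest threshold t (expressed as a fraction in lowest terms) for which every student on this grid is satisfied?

1/3

Row 0: (0,0)R 2/2 · (0,1)R 3/3 · (0,2)R 3/3 · (0,3)R 3/3 · (0,4)R 2/2
Row 1: (1,0)R 3/3 · (1,1)R 3/3 · (1,2)R 4/4 · (1,3)R 3/3 · (1,4)R 3/3
Row 2: (2,0)R 1/1 · (2,2)R 2/2 · (2,4)R 2/2
Row 3: (3,2)R 3/3 · (3,3)R 2/2 · (3,4)R 3/3
Row 4: (4,0)B 2/2 · (4,1)B 2/3 · (4,2)R 1/3 · (4,4)R 2/2
Row 5: (5,0)B 3/3 · (5,1)B 4/4 · (5,2)B 1/3 · (5,3)R 2/3 · (5,4)R 2/2
Row 6: (6,0)B 2/2 · (6,1)B 2/2 · (6,3)R 1/1
The smallest same-type fraction is 1/3 at (4,2), which reduces to 1/3. Any threshold above that leaves this student unsatisfied.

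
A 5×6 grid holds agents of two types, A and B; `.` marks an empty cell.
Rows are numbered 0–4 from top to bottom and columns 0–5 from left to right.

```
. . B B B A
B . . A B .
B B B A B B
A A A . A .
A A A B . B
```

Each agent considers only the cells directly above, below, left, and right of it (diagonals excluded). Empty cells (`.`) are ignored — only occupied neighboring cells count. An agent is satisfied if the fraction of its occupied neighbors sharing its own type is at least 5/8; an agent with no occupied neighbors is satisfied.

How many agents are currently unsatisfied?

Row 0: (0,2)B 1/1 ok · (0,3)B 2/3 ok · (0,4)B 2/3 ok · (0,5)A 0/1 unhappy
Row 1: (1,0)B 1/1 ok · (1,3)A 1/3 unhappy · (1,4)B 2/3 ok
Row 2: (2,0)B 2/3 ok · (2,1)B 2/3 ok · (2,2)B 1/3 unhappy · (2,3)A 1/3 unhappy · (2,4)B 2/4 unhappy · (2,5)B 1/1 ok
Row 3: (3,0)A 2/3 ok · (3,1)A 3/4 ok · (3,2)A 2/3 ok · (3,4)A 0/1 unhappy
Row 4: (4,0)A 2/2 ok · (4,1)A 3/3 ok · (4,2)A 2/3 ok · (4,3)B 0/1 unhappy · (4,5)B 0/0 ok
Unsatisfied: (0,5), (1,3), (2,2), (2,3), (2,4), (3,4), (4,3) — 7 in total.

7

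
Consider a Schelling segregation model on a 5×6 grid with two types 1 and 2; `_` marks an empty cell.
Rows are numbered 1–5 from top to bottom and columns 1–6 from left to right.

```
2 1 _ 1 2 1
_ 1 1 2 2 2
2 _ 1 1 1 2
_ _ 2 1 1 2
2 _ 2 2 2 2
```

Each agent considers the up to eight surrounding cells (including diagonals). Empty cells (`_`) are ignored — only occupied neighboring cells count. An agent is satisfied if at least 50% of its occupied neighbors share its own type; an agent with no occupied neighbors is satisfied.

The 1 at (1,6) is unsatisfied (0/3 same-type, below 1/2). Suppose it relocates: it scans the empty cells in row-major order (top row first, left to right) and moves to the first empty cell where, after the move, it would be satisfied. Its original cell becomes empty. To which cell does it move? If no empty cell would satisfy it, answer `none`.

(1,3)

Vacating (1,6). Empty cells in order:
  (1,3): 4/5 same-type → satisfied — stop here.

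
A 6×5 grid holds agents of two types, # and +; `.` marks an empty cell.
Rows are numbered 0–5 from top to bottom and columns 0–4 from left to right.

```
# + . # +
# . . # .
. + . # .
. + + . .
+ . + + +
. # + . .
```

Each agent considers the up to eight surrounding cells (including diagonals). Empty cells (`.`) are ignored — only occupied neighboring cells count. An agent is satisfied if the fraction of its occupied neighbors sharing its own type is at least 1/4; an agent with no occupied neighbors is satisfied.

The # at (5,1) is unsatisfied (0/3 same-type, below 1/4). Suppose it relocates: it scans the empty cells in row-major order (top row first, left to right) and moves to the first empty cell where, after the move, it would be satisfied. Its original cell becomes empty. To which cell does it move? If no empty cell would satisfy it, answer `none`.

(0,2)

Vacating (5,1). Empty cells in order:
  (0,2): 2/3 same-type → satisfied — stop here.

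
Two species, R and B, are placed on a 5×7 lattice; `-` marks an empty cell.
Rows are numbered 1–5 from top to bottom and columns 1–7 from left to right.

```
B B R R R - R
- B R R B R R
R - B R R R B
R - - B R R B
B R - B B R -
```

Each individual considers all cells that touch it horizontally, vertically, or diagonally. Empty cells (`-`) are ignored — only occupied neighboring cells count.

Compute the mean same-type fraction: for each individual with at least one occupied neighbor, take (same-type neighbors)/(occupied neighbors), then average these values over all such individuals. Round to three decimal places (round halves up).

Row 1: (1,1)B 2/2 · (1,2)B 2/4 · (1,3)R 3/5 · (1,4)R 4/5 · (1,5)R 3/4 · (1,7)R 2/2
Row 2: (2,2)B 3/6 · (2,3)R 4/7 · (2,4)R 6/8 · (2,5)B 0/7 · (2,6)R 5/7 · (2,7)R 3/4
Row 3: (3,1)R 1/2 · (3,3)B 2/5 · (3,4)R 4/7 · (3,5)R 6/8 · (3,6)R 5/8 · (3,7)B 1/5
Row 4: (4,1)R 2/3 · (4,4)B 3/6 · (4,5)R 5/8 · (4,6)R 4/7 · (4,7)B 1/4
Row 5: (5,1)B 0/2 · (5,2)R 1/2 · (5,4)B 2/3 · (5,5)B 2/5 · (5,6)R 2/4
Sum over 28 individuals: 2/2 + 2/4 + 3/5 + 4/5 + 3/4 + 2/2 + 3/6 + 4/7 + 6/8 + 0/7 + 5/7 + 3/4 + 1/2 + 2/5 + 4/7 + 6/8 + 5/8 + 1/5 + 2/3 + 3/6 + 5/8 + 4/7 + 1/4 + 0/2 + 1/2 + 2/3 + 2/5 + 2/4 = 3289/210; mean = 3289/210 ÷ 28 = 3289/5880 = 0.559353… → 0.559.

0.559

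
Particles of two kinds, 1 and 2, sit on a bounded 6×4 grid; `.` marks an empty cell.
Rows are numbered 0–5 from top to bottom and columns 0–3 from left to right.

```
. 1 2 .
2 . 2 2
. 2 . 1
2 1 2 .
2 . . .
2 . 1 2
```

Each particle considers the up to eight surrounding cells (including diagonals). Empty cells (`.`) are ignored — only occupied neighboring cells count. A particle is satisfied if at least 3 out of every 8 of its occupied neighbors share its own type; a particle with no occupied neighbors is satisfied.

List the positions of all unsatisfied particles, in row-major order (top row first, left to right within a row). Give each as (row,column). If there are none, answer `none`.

Row 0: (0,1)1 0/3 ✗ · (0,2)2 2/3 ✓
Row 1: (1,0)2 1/2 ✓ · (1,2)2 3/5 ✓ · (1,3)2 2/3 ✓
Row 2: (2,1)2 4/5 ✓ · (2,3)1 0/3 ✗
Row 3: (3,0)2 2/3 ✓ · (3,1)1 0/4 ✗ · (3,2)2 1/3 ✗
Row 4: (4,0)2 2/3 ✓
Row 5: (5,0)2 1/1 ✓ · (5,2)1 0/1 ✗ · (5,3)2 0/1 ✗

(0,1), (2,3), (3,1), (3,2), (5,2), (5,3)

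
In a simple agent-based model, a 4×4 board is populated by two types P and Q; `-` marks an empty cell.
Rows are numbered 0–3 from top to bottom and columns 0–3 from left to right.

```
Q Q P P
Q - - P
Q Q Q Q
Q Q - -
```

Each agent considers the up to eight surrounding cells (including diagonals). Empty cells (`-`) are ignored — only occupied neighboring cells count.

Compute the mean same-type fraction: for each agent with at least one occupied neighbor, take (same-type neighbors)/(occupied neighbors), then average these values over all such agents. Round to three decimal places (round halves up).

(0,0)Q 2/2
(0,1)Q 2/3
(0,2)P 2/3
(0,3)P 2/2
(1,0)Q 4/4
(1,3)P 2/4
(2,0)Q 4/4
(2,1)Q 5/5
(2,2)Q 3/4
(2,3)Q 1/2
(3,0)Q 3/3
(3,1)Q 4/4
Sum over 12 agents: 2/2 + 2/3 + 2/3 + 2/2 + 4/4 + 2/4 + 4/4 + 5/5 + 3/4 + 1/2 + 3/3 + 4/4 = 121/12; mean = 121/12 ÷ 12 = 121/144 = 0.840277… → 0.840.

0.840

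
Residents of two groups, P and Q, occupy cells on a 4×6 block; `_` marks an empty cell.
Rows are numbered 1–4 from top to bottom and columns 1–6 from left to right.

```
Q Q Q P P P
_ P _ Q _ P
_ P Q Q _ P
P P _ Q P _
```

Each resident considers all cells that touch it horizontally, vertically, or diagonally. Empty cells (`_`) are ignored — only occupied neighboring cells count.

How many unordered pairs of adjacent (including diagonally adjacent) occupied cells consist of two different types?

11

Scan each occupied cell's neighbors to the right and below (and the two forward diagonals) so each pair is counted once.
From row 1: 6 unlike of 13 pairs (running 6/13).
From row 2: 1 unlike of 5 pairs (running 7/18).
From row 3: 3 unlike of 9 pairs (running 10/27).
From row 4: 1 unlike of 2 pairs (running 11/29).
Total adjacent occupied pairs: 29; unlike-type pairs: 11.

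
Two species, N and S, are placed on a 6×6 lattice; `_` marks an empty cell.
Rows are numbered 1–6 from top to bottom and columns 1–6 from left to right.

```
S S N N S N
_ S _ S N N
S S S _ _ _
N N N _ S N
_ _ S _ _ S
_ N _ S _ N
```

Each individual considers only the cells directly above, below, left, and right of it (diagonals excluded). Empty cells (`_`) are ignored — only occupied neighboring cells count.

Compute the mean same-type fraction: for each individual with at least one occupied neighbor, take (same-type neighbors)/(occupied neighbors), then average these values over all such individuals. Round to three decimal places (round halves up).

0.409

Row 1: (1,1)S 1/1 · (1,2)S 2/3 · (1,3)N 1/2 · (1,4)N 1/3 · (1,5)S 0/3 · (1,6)N 1/2
Row 2: (2,2)S 2/2 · (2,4)S 0/2 · (2,5)N 1/3 · (2,6)N 2/2
Row 3: (3,1)S 1/2 · (3,2)S 3/4 · (3,3)S 1/2
Row 4: (4,1)N 1/2 · (4,2)N 2/3 · (4,3)N 1/3 · (4,5)S 0/1 · (4,6)N 0/2
Row 5: (5,3)S 0/1 · (5,6)S 0/2
Row 6: (6,2)N — no occupied neighbors · (6,4)S — no occupied neighbors · (6,6)N 0/1
Sum over 21 individuals: 1/1 + 2/3 + 1/2 + 1/3 + 0/3 + 1/2 + 2/2 + 0/2 + 1/3 + 2/2 + 1/2 + 3/4 + 1/2 + 1/2 + 2/3 + 1/3 + 0/1 + 0/2 + 0/1 + 0/2 + 0/1 = 103/12; mean = 103/12 ÷ 21 = 103/252 = 0.408730… → 0.409.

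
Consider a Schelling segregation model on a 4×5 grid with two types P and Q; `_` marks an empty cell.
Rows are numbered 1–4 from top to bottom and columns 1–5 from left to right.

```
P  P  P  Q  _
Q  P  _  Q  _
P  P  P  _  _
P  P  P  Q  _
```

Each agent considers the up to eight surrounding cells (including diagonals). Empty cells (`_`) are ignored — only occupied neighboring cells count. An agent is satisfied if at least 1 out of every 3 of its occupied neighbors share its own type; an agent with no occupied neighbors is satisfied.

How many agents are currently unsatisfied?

(1,1)P 2/3 satisfied
(1,2)P 3/4 satisfied
(1,3)P 2/4 satisfied
(1,4)Q 1/2 satisfied
(2,1)Q 0/5 not
(2,2)P 6/7 satisfied
(2,4)Q 1/3 satisfied
(3,1)P 4/5 satisfied
(3,2)P 6/7 satisfied
(3,3)P 4/6 satisfied
(4,1)P 3/3 satisfied
(4,2)P 5/5 satisfied
(4,3)P 3/4 satisfied
(4,4)Q 0/2 not
Unsatisfied: (2,1), (4,4) — 2 in total.

2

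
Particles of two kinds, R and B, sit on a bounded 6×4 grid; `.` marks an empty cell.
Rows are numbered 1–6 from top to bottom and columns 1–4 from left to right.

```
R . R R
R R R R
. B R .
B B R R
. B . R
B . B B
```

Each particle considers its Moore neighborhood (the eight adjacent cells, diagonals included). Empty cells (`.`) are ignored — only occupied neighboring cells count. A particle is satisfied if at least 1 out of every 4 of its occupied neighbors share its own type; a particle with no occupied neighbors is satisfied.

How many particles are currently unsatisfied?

0

Row 1: (1,1)R 2/2 satisfied · (1,3)R 4/4 satisfied · (1,4)R 3/3 satisfied
Row 2: (2,1)R 2/3 satisfied · (2,2)R 5/6 satisfied · (2,3)R 5/6 satisfied · (2,4)R 4/4 satisfied
Row 3: (3,2)B 2/7 satisfied · (3,3)R 5/7 satisfied
Row 4: (4,1)B 3/3 satisfied · (4,2)B 3/5 satisfied · (4,3)R 3/6 satisfied · (4,4)R 3/3 satisfied
Row 5: (5,2)B 4/5 satisfied · (5,4)R 2/4 satisfied
Row 6: (6,1)B 1/1 satisfied · (6,3)B 2/3 satisfied · (6,4)B 1/2 satisfied
Every one meets the threshold.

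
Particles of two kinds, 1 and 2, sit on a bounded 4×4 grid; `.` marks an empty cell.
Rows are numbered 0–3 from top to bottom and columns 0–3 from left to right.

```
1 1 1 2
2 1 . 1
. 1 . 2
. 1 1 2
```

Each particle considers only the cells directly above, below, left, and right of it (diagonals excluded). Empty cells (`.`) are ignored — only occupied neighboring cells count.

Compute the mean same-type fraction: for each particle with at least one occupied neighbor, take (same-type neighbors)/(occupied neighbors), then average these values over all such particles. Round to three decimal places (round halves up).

0.514

Row 0: (0,0)1 1/2 · (0,1)1 3/3 · (0,2)1 1/2 · (0,3)2 0/2
Row 1: (1,0)2 0/2 · (1,1)1 2/3 · (1,3)1 0/2
Row 2: (2,1)1 2/2 · (2,3)2 1/2
Row 3: (3,1)1 2/2 · (3,2)1 1/2 · (3,3)2 1/2
Sum over 12 particles: 1/2 + 3/3 + 1/2 + 0/2 + 0/2 + 2/3 + 0/2 + 2/2 + 1/2 + 2/2 + 1/2 + 1/2 = 37/6; mean = 37/6 ÷ 12 = 37/72 = 0.513888… → 0.514.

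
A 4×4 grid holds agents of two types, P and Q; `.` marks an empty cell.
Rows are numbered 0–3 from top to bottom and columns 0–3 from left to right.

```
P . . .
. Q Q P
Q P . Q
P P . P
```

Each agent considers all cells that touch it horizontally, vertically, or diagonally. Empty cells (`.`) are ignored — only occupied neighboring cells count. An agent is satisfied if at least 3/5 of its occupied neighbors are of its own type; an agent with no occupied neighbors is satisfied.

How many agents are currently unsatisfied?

8

Row 0: (0,0)P 0/1 unhappy
Row 1: (1,1)Q 2/4 unhappy · (1,2)Q 2/4 unhappy · (1,3)P 0/2 unhappy
Row 2: (2,0)Q 1/4 unhappy · (2,1)P 2/5 unhappy · (2,3)Q 1/3 unhappy
Row 3: (3,0)P 2/3 ok · (3,1)P 2/3 ok · (3,3)P 0/1 unhappy
Unsatisfied: (0,0), (1,1), (1,2), (1,3), (2,0), (2,1), (2,3), (3,3) — 8 in total.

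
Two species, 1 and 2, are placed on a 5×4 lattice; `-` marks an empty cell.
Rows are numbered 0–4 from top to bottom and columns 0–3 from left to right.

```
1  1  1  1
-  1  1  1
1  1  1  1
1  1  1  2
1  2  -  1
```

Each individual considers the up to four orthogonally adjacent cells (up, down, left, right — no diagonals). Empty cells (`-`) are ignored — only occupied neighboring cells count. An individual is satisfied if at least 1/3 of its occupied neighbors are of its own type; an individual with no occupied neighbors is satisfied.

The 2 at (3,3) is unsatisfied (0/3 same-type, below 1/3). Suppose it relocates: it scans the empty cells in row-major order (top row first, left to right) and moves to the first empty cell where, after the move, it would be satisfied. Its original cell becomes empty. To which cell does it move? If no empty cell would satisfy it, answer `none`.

(4,2)

Vacating (3,3). Empty cells in order:
  (1,0): 0/3 same-type → still unsatisfied.
  (4,2): 1/3 same-type → satisfied — stop here.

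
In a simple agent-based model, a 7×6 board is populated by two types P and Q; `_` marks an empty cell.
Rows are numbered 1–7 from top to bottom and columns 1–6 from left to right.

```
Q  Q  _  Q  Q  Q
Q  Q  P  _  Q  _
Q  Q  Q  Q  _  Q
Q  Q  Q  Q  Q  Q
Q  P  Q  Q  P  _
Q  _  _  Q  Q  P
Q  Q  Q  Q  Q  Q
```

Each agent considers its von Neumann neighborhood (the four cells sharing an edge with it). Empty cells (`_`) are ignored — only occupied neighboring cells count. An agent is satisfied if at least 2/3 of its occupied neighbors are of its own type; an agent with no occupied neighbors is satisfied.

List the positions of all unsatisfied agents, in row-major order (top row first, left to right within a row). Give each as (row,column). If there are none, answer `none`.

(2,3), (5,2), (5,5), (6,5), (6,6), (7,6)

Row 1: (1,1)Q 2/2 ok · (1,2)Q 2/2 ok · (1,4)Q 1/1 ok · (1,5)Q 3/3 ok · (1,6)Q 1/1 ok
Row 2: (2,1)Q 3/3 ok · (2,2)Q 3/4 ok · (2,3)P 0/2 unhappy · (2,5)Q 1/1 ok
Row 3: (3,1)Q 3/3 ok · (3,2)Q 4/4 ok · (3,3)Q 3/4 ok · (3,4)Q 2/2 ok · (3,6)Q 1/1 ok
Row 4: (4,1)Q 3/3 ok · (4,2)Q 3/4 ok · (4,3)Q 4/4 ok · (4,4)Q 4/4 ok · (4,5)Q 2/3 ok · (4,6)Q 2/2 ok
Row 5: (5,1)Q 2/3 ok · (5,2)P 0/3 unhappy · (5,3)Q 2/3 ok · (5,4)Q 3/4 ok · (5,5)P 0/3 unhappy
Row 6: (6,1)Q 2/2 ok · (6,4)Q 3/3 ok · (6,5)Q 2/4 unhappy · (6,6)P 0/2 unhappy
Row 7: (7,1)Q 2/2 ok · (7,2)Q 2/2 ok · (7,3)Q 2/2 ok · (7,4)Q 3/3 ok · (7,5)Q 3/3 ok · (7,6)Q 1/2 unhappy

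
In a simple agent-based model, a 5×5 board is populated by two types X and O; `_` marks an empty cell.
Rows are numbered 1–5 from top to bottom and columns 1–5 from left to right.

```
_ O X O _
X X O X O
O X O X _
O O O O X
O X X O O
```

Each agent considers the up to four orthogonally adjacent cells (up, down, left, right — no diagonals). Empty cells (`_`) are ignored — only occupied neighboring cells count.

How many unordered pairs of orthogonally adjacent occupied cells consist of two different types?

20

Scan each occupied cell's neighbors to the right and below so each pair is counted once.
Row 1: O(1,2)–X(1,3)≠ O(1,2)–X(2,2)≠ X(1,3)–O(1,4)≠ X(1,3)–O(2,3)≠ O(1,4)–X(2,4)≠  → 5/5 unlike.
Row 2: X(2,1)–X(2,2)= X(2,1)–O(3,1)≠ X(2,2)–O(2,3)≠ X(2,2)–X(3,2)= O(2,3)–X(2,4)≠ O(2,3)–O(3,3)= X(2,4)–O(2,5)≠ X(2,4)–X(3,4)=  → 4/8 unlike.
Row 3: O(3,1)–X(3,2)≠ O(3,1)–O(4,1)= X(3,2)–O(3,3)≠ X(3,2)–O(4,2)≠ O(3,3)–X(3,4)≠ O(3,3)–O(4,3)= X(3,4)–O(4,4)≠  → 5/7 unlike.
Row 4: O(4,1)–O(4,2)= O(4,1)–O(5,1)= O(4,2)–O(4,3)= O(4,2)–X(5,2)≠ O(4,3)–O(4,4)= O(4,3)–X(5,3)≠ O(4,4)–X(4,5)≠ O(4,4)–O(5,4)= X(4,5)–O(5,5)≠  → 4/9 unlike.
Row 5: O(5,1)–X(5,2)≠ X(5,2)–X(5,3)= X(5,3)–O(5,4)≠ O(5,4)–O(5,5)=  → 2/4 unlike.
Total adjacent occupied pairs: 33; unlike-type pairs: 20.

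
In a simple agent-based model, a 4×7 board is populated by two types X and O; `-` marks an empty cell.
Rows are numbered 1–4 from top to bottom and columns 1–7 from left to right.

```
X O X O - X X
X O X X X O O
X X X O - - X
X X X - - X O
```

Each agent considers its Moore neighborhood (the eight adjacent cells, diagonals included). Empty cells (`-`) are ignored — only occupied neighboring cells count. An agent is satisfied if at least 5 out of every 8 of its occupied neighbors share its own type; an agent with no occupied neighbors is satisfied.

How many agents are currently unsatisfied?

16

(1,1)X 1/3 not
(1,2)O 1/5 not
(1,3)X 2/5 not
(1,4)O 0/4 not
(1,6)X 2/4 not
(1,7)X 1/3 not
(2,1)X 3/5 not
(2,2)O 1/8 not
(2,3)X 4/8 not
(2,4)X 4/6 satisfied
(2,5)X 2/5 not
(2,6)O 1/5 not
(2,7)O 1/4 not
(3,1)X 4/5 satisfied
(3,2)X 7/8 satisfied
(3,3)X 5/7 satisfied
(3,4)O 0/5 not
(3,7)X 1/4 not
(4,1)X 3/3 satisfied
(4,2)X 5/5 satisfied
(4,3)X 3/4 satisfied
(4,6)X 1/2 not
(4,7)O 0/2 not
Unsatisfied: (1,1), (1,2), (1,3), (1,4), (1,6), (1,7), (2,1), (2,2), (2,3), (2,5), (2,6), (2,7), (3,4), (3,7), (4,6), (4,7) — 16 in total.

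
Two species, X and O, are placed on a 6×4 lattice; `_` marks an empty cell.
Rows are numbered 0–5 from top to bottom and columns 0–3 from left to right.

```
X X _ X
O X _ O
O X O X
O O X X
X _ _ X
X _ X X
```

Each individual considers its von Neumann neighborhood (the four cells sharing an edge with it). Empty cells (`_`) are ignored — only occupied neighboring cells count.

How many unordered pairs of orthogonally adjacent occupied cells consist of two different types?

Scan each occupied cell's neighbors to the right and below so each pair is counted once.
Row 0: X(0,0)–X(0,1)= X(0,0)–O(1,0)≠ X(0,1)–X(1,1)= X(0,3)–O(1,3)≠  → 2/4 unlike.
Row 1: O(1,0)–X(1,1)≠ O(1,0)–O(2,0)= X(1,1)–X(2,1)= O(1,3)–X(2,3)≠  → 2/4 unlike.
Row 2: O(2,0)–X(2,1)≠ O(2,0)–O(3,0)= X(2,1)–O(2,2)≠ X(2,1)–O(3,1)≠ O(2,2)–X(2,3)≠ O(2,2)–X(3,2)≠ X(2,3)–X(3,3)=  → 5/7 unlike.
Row 3: O(3,0)–O(3,1)= O(3,0)–X(4,0)≠ O(3,1)–X(3,2)≠ X(3,2)–X(3,3)= X(3,3)–X(4,3)=  → 2/5 unlike.
Row 4: X(4,0)–X(5,0)= X(4,3)–X(5,3)=  → 0/2 unlike.
Row 5: X(5,2)–X(5,3)=  → 0/1 unlike.
Total adjacent occupied pairs: 23; unlike-type pairs: 11.

11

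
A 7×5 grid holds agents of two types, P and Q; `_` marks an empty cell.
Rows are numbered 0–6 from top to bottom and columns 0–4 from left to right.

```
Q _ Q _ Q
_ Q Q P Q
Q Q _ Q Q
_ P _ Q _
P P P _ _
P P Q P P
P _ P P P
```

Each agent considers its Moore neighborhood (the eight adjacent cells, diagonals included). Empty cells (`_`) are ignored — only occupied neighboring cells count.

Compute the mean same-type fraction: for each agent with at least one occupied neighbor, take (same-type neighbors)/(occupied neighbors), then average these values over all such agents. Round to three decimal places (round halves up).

Row 0: (0,0)Q 1/1 · (0,2)Q 2/3 · (0,4)Q 1/2
Row 1: (1,1)Q 5/5 · (1,2)Q 4/5 · (1,3)P 0/6 · (1,4)Q 3/4
Row 2: (2,0)Q 2/3 · (2,1)Q 3/4 · (2,3)Q 4/5 · (2,4)Q 3/4
Row 3: (3,1)P 3/5 · (3,3)Q 2/3
Row 4: (4,0)P 4/4 · (4,1)P 5/6 · (4,2)P 4/6
Row 5: (5,0)P 4/4 · (5,1)P 6/7 · (5,2)Q 0/6 · (5,3)P 5/6 · (5,4)P 3/3
Row 6: (6,0)P 2/2 · (6,2)P 3/4 · (6,3)P 4/5 · (6,4)P 3/3
Sum over 25 agents: 1/1 + 2/3 + 1/2 + 5/5 + 4/5 + 0/6 + 3/4 + 2/3 + 3/4 + 4/5 + 3/4 + 3/5 + 2/3 + 4/4 + 5/6 + 4/6 + 4/4 + 6/7 + 0/6 + 5/6 + 3/3 + 2/2 + 3/4 + 4/5 + 3/3 = 785/42; mean = 785/42 ÷ 25 = 157/210 = 0.747619… → 0.748.

0.748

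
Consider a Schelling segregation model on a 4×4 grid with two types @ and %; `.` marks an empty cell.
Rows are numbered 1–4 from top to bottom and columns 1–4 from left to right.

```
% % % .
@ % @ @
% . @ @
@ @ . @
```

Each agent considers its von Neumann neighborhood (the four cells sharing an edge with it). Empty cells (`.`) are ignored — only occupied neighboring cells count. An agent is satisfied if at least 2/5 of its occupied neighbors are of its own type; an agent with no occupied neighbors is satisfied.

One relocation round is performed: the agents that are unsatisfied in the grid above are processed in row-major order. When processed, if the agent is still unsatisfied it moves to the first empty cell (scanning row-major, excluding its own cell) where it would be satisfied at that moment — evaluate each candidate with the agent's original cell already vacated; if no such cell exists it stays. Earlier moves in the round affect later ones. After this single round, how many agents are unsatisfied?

Initially unsatisfied (in order): (2,1), (2,2), (3,1).
  (2,1) → (1,4).
  (2,2): now satisfied by earlier moves; stays.
  (3,1) → (2,1).
Resulting grid:
% % % @
% % @ @
. . @ @
@ @ . @
Unsatisfied now: (1,3).

1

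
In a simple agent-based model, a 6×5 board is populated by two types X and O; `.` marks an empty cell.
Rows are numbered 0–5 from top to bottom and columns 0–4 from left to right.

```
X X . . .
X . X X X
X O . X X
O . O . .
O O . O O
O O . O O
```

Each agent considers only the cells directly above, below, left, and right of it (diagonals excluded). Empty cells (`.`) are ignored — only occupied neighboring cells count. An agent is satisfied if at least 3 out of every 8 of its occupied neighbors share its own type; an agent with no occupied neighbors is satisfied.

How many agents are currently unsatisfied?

(0,0)X 2/2 satisfied
(0,1)X 1/1 satisfied
(1,0)X 2/2 satisfied
(1,2)X 1/1 satisfied
(1,3)X 3/3 satisfied
(1,4)X 2/2 satisfied
(2,0)X 1/3 not
(2,1)O 0/1 not
(2,3)X 2/2 satisfied
(2,4)X 2/2 satisfied
(3,0)O 1/2 satisfied
(3,2)O 0/0 satisfied
(4,0)O 3/3 satisfied
(4,1)O 2/2 satisfied
(4,3)O 2/2 satisfied
(4,4)O 2/2 satisfied
(5,0)O 2/2 satisfied
(5,1)O 2/2 satisfied
(5,3)O 2/2 satisfied
(5,4)O 2/2 satisfied
Unsatisfied: (2,0), (2,1) — 2 in total.

2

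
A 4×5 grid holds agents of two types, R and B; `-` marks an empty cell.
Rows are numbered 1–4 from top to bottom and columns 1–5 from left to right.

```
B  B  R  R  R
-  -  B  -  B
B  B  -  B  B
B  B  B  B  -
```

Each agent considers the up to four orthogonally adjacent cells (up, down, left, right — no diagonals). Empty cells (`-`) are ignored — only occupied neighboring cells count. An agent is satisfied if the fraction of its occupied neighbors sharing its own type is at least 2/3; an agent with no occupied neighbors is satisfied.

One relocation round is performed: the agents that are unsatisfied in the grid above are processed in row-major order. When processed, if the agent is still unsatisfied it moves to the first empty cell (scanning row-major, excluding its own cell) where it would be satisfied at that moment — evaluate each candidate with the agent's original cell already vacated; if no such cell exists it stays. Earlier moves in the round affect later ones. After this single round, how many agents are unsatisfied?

1

Initially unsatisfied (in order): (1,2), (1,3), (1,5), (2,3), (2,5).
  (1,2) → (2,1).
  (1,3): no empty cell satisfies it; stays.
  (1,5): no empty cell satisfies it; stays.
  (2,3) → (2,2).
  (2,5) → (1,2).
Resulting grid:
B B R R R
B B - - -
B B - B B
B B B B -
Unsatisfied now: (1,3).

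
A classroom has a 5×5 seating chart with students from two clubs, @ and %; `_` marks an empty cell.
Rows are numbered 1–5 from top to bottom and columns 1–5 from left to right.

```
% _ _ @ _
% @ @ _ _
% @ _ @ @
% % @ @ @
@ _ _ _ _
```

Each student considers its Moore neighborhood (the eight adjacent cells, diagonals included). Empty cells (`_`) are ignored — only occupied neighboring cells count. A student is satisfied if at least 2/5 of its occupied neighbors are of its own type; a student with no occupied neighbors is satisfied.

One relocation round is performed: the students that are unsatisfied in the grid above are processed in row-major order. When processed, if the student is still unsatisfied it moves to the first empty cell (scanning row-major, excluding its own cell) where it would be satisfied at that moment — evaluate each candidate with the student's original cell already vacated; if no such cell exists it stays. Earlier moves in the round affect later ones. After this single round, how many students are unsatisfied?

Initially unsatisfied (in order): (5,1).
  (5,1) → (1,2).
Resulting grid:
% @ _ @ _
% @ @ _ _
% @ _ @ @
% % @ @ @
_ _ _ _ _
Unsatisfied now: (1,1).

1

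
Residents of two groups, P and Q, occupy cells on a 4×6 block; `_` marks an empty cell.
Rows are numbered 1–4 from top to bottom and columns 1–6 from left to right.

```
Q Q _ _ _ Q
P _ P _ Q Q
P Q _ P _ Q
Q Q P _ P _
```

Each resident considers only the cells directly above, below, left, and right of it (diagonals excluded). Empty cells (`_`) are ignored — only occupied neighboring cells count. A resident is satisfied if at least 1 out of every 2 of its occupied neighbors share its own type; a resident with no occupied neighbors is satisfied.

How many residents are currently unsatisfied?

2

Row 1: (1,1)Q 1/2 ✓ · (1,2)Q 1/1 ✓ · (1,6)Q 1/1 ✓
Row 2: (2,1)P 1/2 ✓ · (2,3)P 0/0 ✓ · (2,5)Q 1/1 ✓ · (2,6)Q 3/3 ✓
Row 3: (3,1)P 1/3 ✗ · (3,2)Q 1/2 ✓ · (3,4)P 0/0 ✓ · (3,6)Q 1/1 ✓
Row 4: (4,1)Q 1/2 ✓ · (4,2)Q 2/3 ✓ · (4,3)P 0/1 ✗ · (4,5)P 0/0 ✓
Unsatisfied: (3,1), (4,3) — 2 in total.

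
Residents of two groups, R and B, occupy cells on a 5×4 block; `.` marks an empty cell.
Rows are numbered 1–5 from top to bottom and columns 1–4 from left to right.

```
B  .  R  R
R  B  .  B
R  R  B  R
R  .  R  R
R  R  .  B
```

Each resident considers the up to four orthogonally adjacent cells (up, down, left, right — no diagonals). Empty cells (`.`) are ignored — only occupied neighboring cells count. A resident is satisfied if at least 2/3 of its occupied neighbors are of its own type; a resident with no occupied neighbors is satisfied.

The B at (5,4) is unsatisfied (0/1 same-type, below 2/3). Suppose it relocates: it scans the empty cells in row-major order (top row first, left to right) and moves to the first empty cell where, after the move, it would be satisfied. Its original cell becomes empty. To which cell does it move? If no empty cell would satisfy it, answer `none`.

Vacating (5,4). Empty cells in order:
  (1,2): 2/3 same-type → satisfied — stop here.

(1,2)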